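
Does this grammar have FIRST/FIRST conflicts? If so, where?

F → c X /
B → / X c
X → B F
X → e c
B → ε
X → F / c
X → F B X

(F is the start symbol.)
Yes. X → B F / X → F '/' c on { 'c' }; X → B F / X → F B X on { 'c' }; X → F '/' c / X → F B X on { 'c' }

A FIRST/FIRST conflict occurs when two productions N → α and N → β for the same non-terminal have FIRST(α) ∩ FIRST(β) ≠ ∅ (with ε ∈ FIRST of a nullable right-hand side, so two nullable alternatives also conflict).

FIRST sets of the non-terminals at (or reachable through a nullable prefix from) the front of some alternative:
  FIRST(B) = { '/', ε }
  FIRST(F) = { 'c' }

Productions for B:
  B → / X c: FIRST = { '/' }
  B → ε: FIRST = { ε }
Productions for X:
  X → B F: FIRST = { '/', 'c' }
  X → e c: FIRST = { 'e' }
  X → F / c: FIRST = { 'c' }
  X → F B X: FIRST = { 'c' }
F has only one production, so no FIRST/FIRST conflict is possible there.

Conflict for X: X → B F and X → F / c
  Overlap: { 'c' }
Conflict for X: X → B F and X → F B X
  Overlap: { 'c' }
Conflict for X: X → F / c and X → F B X
  Overlap: { 'c' }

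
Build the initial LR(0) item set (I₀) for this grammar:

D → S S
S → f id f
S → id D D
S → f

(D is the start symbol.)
{ [D → . S S], [D' → . D], [S → . f id f], [S → . f], [S → . id D D] }

First, augment the grammar with D' → D
I₀ = CLOSURE({ [D' → . D] }):
  [D' → . D] has the dot before D: add [D → . S S]
  [D → . S S] has the dot before S: add [S → . f id f], [S → . id D D], [S → . f]
No further items can be added.

I₀ = { [D → . S S], [D' → . D], [S → . f id f], [S → . f], [S → . id D D] }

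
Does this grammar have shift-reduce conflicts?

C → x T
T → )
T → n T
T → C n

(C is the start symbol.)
No shift-reduce conflicts

Augment with C' → C and build the canonical LR(0) collection (I0 = CLOSURE({[C' → . C]}), then GOTO on every symbol after a dot until no new states appear). It has 9 states:
  I0: { [C → . x T], [C' → . C] }  — shift
  I1: { [C' → C .] }  — accept
  I2: { [C → . x T], [C → x . T], [T → . )], [T → . C n], [T → . n T] }  — shift
  I3: { [T → ) .] }  — reduce
  I4: { [T → C . n] }  — shift
  I5: { [C → x T .] }  — reduce
  I6: { [C → . x T], [T → . )], [T → . C n], [T → . n T], [T → n . T] }  — shift
  I7: { [T → n T .] }  — reduce
  I8: { [T → C n .] }  — reduce

No state contains both a complete item and a shift item.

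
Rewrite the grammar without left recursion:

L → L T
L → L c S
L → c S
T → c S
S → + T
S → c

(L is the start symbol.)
L → c S L'
L' → T L'
L' → c S L'
L' → ε
T → c S
S → + T
S → c

L is directly left-recursive. The standard transformation for
  A → A α₁ | ... | A α_m | β₁ | ... | β_n
is
  A  → β₁ A' | ... | β_n A'
  A' → α₁ A' | ... | α_m A' | ε

L → c S becomes L → c S L'
L → L T becomes L' → T L'
L → L c S becomes L' → c S L'
Add L' → ε

Productions for other non-terminals are unchanged:
  T → c S
  S → + T
  S → c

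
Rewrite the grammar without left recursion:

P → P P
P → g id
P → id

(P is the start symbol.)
P is directly left-recursive. The standard transformation for
  A → A α₁ | ... | A α_m | β₁ | ... | β_n
is
  A  → β₁ A' | ... | β_n A'
  A' → α₁ A' | ... | α_m A' | ε

P → g id becomes P → g id P'
P → id becomes P → id P'
P → P P becomes P' → P P'
Add P' → ε

Resulting grammar:
P → g id P'
P → id P'
P' → P P'
P' → ε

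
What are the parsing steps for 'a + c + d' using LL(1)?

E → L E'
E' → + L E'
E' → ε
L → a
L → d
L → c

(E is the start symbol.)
Stack is shown with the top on the left.

Stack     Input        Action
-----------------------------
E $       a + c + d $  output E → L E'
L E' $    a + c + d $  output L → a
a E' $    a + c + d $  match 'a'
E' $      + c + d $    output E' → + L E'
+ L E' $  + c + d $    match '+'
L E' $    c + d $      output L → c
c E' $    c + d $      match 'c'
E' $      + d $        output E' → + L E'
+ L E' $  + d $        match '+'
L E' $    d $          output L → d
d E' $    d $          match 'd'
E' $      $            output E' → ε
$         $            accept

The string is accepted.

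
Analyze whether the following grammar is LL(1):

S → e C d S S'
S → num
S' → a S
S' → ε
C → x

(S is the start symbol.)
No. Predict set conflict for S': { 'a' }

A grammar is LL(1) if for each non-terminal N with multiple productions, the predict sets of those productions are pairwise disjoint, where PREDICT(N → α) = (FIRST(α) \ {ε}) ∪ (FOLLOW(N) if α ⇒* ε).

Relevant sets:
  FOLLOW(S') = { $, 'a' }

For S:
  PREDICT(S → e C d S S') = { 'e' }
  PREDICT(S → num) = { 'num' }
For S':
  PREDICT(S' → a S) = { 'a' }
  PREDICT(S' → ε) = { $, 'a' }
C has a single production, so nothing to check there.

Conflict found: Predict set conflict for S': { 'a' }
The grammar is NOT LL(1).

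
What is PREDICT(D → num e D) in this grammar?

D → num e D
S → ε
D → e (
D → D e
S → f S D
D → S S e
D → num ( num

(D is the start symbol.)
{ 'num' }

PREDICT(D → num e D) = (FIRST(RHS) \ {ε}) ∪ (FOLLOW(D) if ε ∈ FIRST(RHS), i.e. RHS ⇒* ε)
FIRST(num e D) = { 'num' }
ε ∉ FIRST(num e D), so FOLLOW(D) is not added.
PREDICT(D → num e D) = { 'num' }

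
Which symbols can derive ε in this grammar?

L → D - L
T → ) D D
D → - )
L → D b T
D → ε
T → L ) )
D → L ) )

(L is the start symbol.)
{ 'D' }

ε-productions: D → ε
So D is immediately nullable.
No further non-terminal can be added: every production for the remaining non-terminals contains a terminal or a non-nullable non-terminal.
Nullable = { 'D' }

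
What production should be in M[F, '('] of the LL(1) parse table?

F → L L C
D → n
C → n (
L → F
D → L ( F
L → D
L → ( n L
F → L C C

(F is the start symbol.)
To find M[F, '('], we find productions for F where '(' is in the predict set (PREDICT(N → α) = (FIRST(α) \ {ε}) ∪ (FOLLOW(N) if α ⇒* ε)).

Relevant sets:
  FIRST(L) = { '(', 'n' }

F → L L C: PREDICT = { '(', 'n' }
  '(' is in predict set, so this production goes in M[F, '(']
F → L C C: PREDICT = { '(', 'n' }
  '(' is in predict set, so this production goes in M[F, '(']

M[F, '('] = F → L L C, F → L C C  (a multiply-defined cell — the grammar is not LL(1))

Answer: F → L L C, F → L C C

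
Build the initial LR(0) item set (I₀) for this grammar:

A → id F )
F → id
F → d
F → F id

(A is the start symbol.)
First, augment the grammar with A' → A
I₀ = CLOSURE({ [A' → . A] }):
  [A' → . A] has the dot before A: add [A → . id F )]
No further items can be added.

I₀ = { [A → . id F )], [A' → . A] }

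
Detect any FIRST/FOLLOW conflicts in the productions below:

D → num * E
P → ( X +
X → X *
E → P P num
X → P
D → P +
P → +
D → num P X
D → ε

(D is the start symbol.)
A FIRST/FOLLOW conflict occurs when a non-terminal N has a nullable alternative N → β (β ⇒* ε) and another alternative N → α with FIRST(α) ∩ FOLLOW(N) ≠ ∅: on such a lookahead the parser cannot decide between expanding α and letting N vanish via β.

Nullable non-terminals: D.
FIRST sets used below: FIRST(P) = { '(', '+' }

D: nullable alternative(s) D → ε; FOLLOW(D) = { $ }
  D → num * E: FIRST \ {ε} = { 'num' } — disjoint from FOLLOW(D)
  D → P +: FIRST \ {ε} = { '(', '+' } — disjoint from FOLLOW(D)
  D → num P X: FIRST \ {ε} = { 'num' } — disjoint from FOLLOW(D)
  D → ε: FIRST \ {ε} = { } — this is the only nullable alternative, skip

E, P, X have no nullable alternative, so no FIRST/FOLLOW check is needed there.

No FIRST/FOLLOW conflicts found.

Answer: No FIRST/FOLLOW conflicts.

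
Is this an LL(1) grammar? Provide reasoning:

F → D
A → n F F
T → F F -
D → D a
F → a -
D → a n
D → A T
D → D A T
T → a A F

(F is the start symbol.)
A grammar is LL(1) if for each non-terminal N with multiple productions, the predict sets of those productions are pairwise disjoint, where PREDICT(N → α) = (FIRST(α) \ {ε}) ∪ (FOLLOW(N) if α ⇒* ε).

Relevant sets:
  FIRST(D) = { 'a', 'n' }
  FIRST(F) = { 'a', 'n' }
  FIRST(A) = { 'n' }

For F:
  PREDICT(F → D) = { 'a', 'n' }
  PREDICT(F → a '-') = { 'a' }
For T:
  PREDICT(T → F F '-') = { 'a', 'n' }
  PREDICT(T → a A F) = { 'a' }
For D:
  PREDICT(D → D a) = { 'a', 'n' }
  PREDICT(D → a n) = { 'a' }
  PREDICT(D → A T) = { 'n' }
  PREDICT(D → D A T) = { 'a', 'n' }
A has a single production, so nothing to check there.

Conflict found: Predict set conflict for F: { 'a' }
The grammar is NOT LL(1).

Answer: No. Predict set conflict for F: { 'a' }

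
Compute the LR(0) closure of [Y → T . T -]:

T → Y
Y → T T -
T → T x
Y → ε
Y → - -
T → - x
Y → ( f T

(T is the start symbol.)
{ [T → . - x], [T → . T x], [T → . Y], [Y → . ( f T], [Y → . - -], [Y → . T T -], [Y → .], [Y → T . T -] }

To compute CLOSURE, for each item [A → α.Bβ] where B is a non-terminal, add [B → .γ] for all productions B → γ; repeat for the newly added items until nothing changes.

Start with: [Y → T . T -]
  [Y → T . T -] has the dot before T: add [T → . Y], [T → . T x], [T → . - x]
  [T → . Y] has the dot before Y: add [Y → . T T -], [Y → .], [Y → . - -], [Y → . ( f T]
No further items can be added.

CLOSURE = { [T → . - x], [T → . T x], [T → . Y], [Y → . ( f T], [Y → . - -], [Y → . T T -], [Y → .], [Y → T . T -] }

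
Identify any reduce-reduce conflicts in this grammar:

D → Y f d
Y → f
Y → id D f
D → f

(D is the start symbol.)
Yes — I3: [D → f .] vs [Y → f .]

A reduce-reduce conflict occurs when an LR(0) state has two complete items [A → α .] and [B → β .] — both call for a reduction, and with no lookahead the parser cannot choose between them.

Augment with D' → D and build the canonical LR(0) collection (I0 = CLOSURE({[D' → . D]}), then GOTO on every symbol after a dot until no new states appear). It has 9 states:
  I0: { [D → . Y f d], [D → . f], [D' → . D], [Y → . f], [Y → . id D f] }  — shift
  I1: { [D' → D .] }  — accept
  I2: { [D → Y . f d] }  — shift
  I3: { [D → f .], [Y → f .] }  — 2 reduces
  I4: { [D → . Y f d], [D → . f], [Y → . f], [Y → . id D f], [Y → id . D f] }  — shift
  I5: { [Y → id D . f] }  — shift
  I6: { [Y → id D f .] }  — reduce
  I7: { [D → Y f . d] }  — shift
  I8: { [D → Y f d .] }  — reduce

I3 contains complete items [D → f .], [Y → f .] — reduce-reduce conflict.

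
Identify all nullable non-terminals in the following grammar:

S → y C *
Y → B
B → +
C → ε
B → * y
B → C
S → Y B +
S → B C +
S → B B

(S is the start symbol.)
{ 'B', 'C', 'S', 'Y' }

ε-productions: C → ε
So C is immediately nullable.
B → C: every symbol on the right is nullable, so B is nullable too.
S → B B: every symbol on the right is nullable, so S is nullable too.
Y → B: every symbol on the right is nullable, so Y is nullable too.
Every non-terminal is now nullable.
Nullable = { 'B', 'C', 'S', 'Y' }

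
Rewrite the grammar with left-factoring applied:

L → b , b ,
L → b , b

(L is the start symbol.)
Left-factoring transforms A → αβ₁ | αβ₂ into A → αA' and A' → β₁ | β₂
(α is the longest common prefix among the alternatives). Repeat until
no nonterminal has two alternatives with a common prefix.

Round 1: L has alternatives sharing prefix 'b , b'. Introduce L': L → b , b L'
  Add: L' → ,
  Add: L' → ε

No remaining common prefixes — done.

Resulting grammar:
L → b , b L'
L' → ,
L' → ε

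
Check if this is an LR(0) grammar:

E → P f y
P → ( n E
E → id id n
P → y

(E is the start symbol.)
Augment with E' → E and build the canonical LR(0) collection (I0 = CLOSURE({[E' → . E]}), then GOTO on every symbol after a dot until no new states appear). It has 12 states:
  I0: { [E → . P f y], [E → . id id n], [E' → . E], [P → . ( n E], [P → . y] }  — shift
  I1: { [P → ( . n E] }  — shift
  I2: { [E' → E .] }  — accept
  I3: { [E → P . f y] }  — shift
  I4: { [E → id . id n] }  — shift
  I5: { [P → y .] }  — reduce
  I6: { [E → id id . n] }  — shift
  I7: { [E → id id n .] }  — reduce
  I8: { [E → P f . y] }  — shift
  I9: { [E → P f y .] }  — reduce
  I10: { [E → . P f y], [E → . id id n], [P → ( n . E], [P → . ( n E], [P → . y] }  — shift
  I11: { [P → ( n E .] }  — reduce

Every state is either a pure shift/goto state or contains exactly one complete item and nothing to shift — no conflicts. The grammar is LR(0).

Answer: Yes, the grammar is LR(0)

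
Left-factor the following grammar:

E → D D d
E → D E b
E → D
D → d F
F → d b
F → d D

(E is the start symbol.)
E → D E'
E' → D d
E' → E b
E' → ε
D → d F
F → d F'
F' → b
F' → D

Left-factoring transforms A → αβ₁ | αβ₂ into A → αA' and A' → β₁ | β₂
(α is the longest common prefix among the alternatives). Repeat until
no nonterminal has two alternatives with a common prefix.

Round 1: E has alternatives sharing prefix 'D'. Introduce E': E → D E'
  Add: E' → D d
  Add: E' → E b
  Add: E' → ε

Round 2: F has alternatives sharing prefix 'd'. Introduce F': F → d F'
  Add: F' → b
  Add: F' → D

No remaining common prefixes — done.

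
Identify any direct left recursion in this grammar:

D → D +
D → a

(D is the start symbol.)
Yes, D is left-recursive

D → D +: LEFT RECURSIVE (starts with D)
D → a: starts with a

The grammar has direct left recursion on: D.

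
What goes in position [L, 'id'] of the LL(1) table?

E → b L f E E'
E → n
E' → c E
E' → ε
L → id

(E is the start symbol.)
To find M[L, 'id'], we find productions for L where 'id' is in the predict set (PREDICT(N → α) = (FIRST(α) \ {ε}) ∪ (FOLLOW(N) if α ⇒* ε)).

L → id: PREDICT = { 'id' }
  'id' is in predict set, so this production goes in M[L, 'id']

M[L, 'id'] = L → id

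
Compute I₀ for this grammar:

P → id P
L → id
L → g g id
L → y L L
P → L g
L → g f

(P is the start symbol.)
First, augment the grammar with P' → P
I₀ = CLOSURE({ [P' → . P] }):
  [P' → . P] has the dot before P: add [P → . id P], [P → . L g]
  [P → . L g] has the dot before L: add [L → . id], [L → . g g id], [L → . y L L], [L → . g f]
No further items can be added.

I₀ = { [L → . g f], [L → . g g id], [L → . id], [L → . y L L], [P → . L g], [P → . id P], [P' → . P] }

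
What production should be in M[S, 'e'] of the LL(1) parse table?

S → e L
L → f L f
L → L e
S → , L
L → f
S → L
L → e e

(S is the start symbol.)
S → e L, S → L

To find M[S, 'e'], we find productions for S where 'e' is in the predict set (PREDICT(N → α) = (FIRST(α) \ {ε}) ∪ (FOLLOW(N) if α ⇒* ε)).

Relevant sets:
  FIRST(L) = { 'e', 'f' }

S → e L: PREDICT = { 'e' }
  'e' is in predict set, so this production goes in M[S, 'e']
S → , L: PREDICT = { ',' }
S → L: PREDICT = { 'e', 'f' }
  'e' is in predict set, so this production goes in M[S, 'e']

M[S, 'e'] = S → e L, S → L  (a multiply-defined cell — the grammar is not LL(1))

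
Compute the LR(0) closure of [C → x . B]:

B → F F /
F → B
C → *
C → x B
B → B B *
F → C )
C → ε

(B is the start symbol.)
{ [B → . B B *], [B → . F F /], [C → . *], [C → . x B], [C → .], [C → x . B], [F → . B], [F → . C )] }

To compute CLOSURE, for each item [A → α.Bβ] where B is a non-terminal, add [B → .γ] for all productions B → γ; repeat for the newly added items until nothing changes.

Start with: [C → x . B]
  [C → x . B] has the dot before B: add [B → . F F /], [B → . B B *]
  [B → . F F /] has the dot before F: add [F → . B], [F → . C )]
  [F → . C )] has the dot before C: add [C → . *], [C → . x B], [C → .]
No further items can be added.

CLOSURE = { [B → . B B *], [B → . F F /], [C → . *], [C → . x B], [C → .], [C → x . B], [F → . B], [F → . C )] }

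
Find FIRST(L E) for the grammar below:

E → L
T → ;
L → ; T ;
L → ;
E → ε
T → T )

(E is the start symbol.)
FIRST sets of the non-terminals involved (from the grammar, by fixed-point iteration):
  FIRST(L) = { ';' }

To compute FIRST(L E), process the symbols left to right:
Symbol L is a non-terminal. Add FIRST(L) \ {ε} = { ';' }
L is not nullable (ε ∉ FIRST(L)), so stop here.
FIRST(L E) = { ';' }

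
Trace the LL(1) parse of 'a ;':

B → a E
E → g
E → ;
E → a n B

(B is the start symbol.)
Stack is shown with the top on the left.

Stack  Input  Action
--------------------
B $    a ; $  output B → a E
a E $  a ; $  match 'a'
E $    ; $    output E → ;
; $    ; $    match ';'
$      $      accept

The string is accepted.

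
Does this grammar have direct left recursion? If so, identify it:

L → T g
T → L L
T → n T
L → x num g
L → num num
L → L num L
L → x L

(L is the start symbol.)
Yes, L is left-recursive

L → T g: starts with T
T → L L: starts with L
T → n T: starts with n
L → x num g: starts with x
L → num num: starts with num
L → L num L: LEFT RECURSIVE (starts with L)
L → x L: starts with x

The grammar has direct left recursion on: L.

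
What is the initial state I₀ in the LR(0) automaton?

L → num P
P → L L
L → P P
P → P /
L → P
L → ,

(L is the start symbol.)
{ [L → . ,], [L → . P P], [L → . P], [L → . num P], [L' → . L], [P → . L L], [P → . P /] }

First, augment the grammar with L' → L
I₀ = CLOSURE({ [L' → . L] }):
  [L' → . L] has the dot before L: add [L → . num P], [L → . P P], [L → . P], [L → . ,]
  [L → . P P] has the dot before P: add [P → . L L], [P → . P /]
No further items can be added.

I₀ = { [L → . ,], [L → . P P], [L → . P], [L → . num P], [L' → . L], [P → . L L], [P → . P /] }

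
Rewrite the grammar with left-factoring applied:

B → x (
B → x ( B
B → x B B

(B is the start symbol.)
B → x B'
B' → ( B''
B'' → ε
B'' → B
B' → B B

Left-factoring transforms A → αβ₁ | αβ₂ into A → αA' and A' → β₁ | β₂
(α is the longest common prefix among the alternatives). Repeat until
no nonterminal has two alternatives with a common prefix.

Round 1: B has alternatives sharing prefix 'x'. Introduce B': B → x B'
  Add: B' → (
  Add: B' → ( B
  Add: B' → B B

Round 2: B' has alternatives sharing prefix '('. Introduce B'': B' → ( B''
  Add: B'' → ε
  Add: B'' → B

No remaining common prefixes — done.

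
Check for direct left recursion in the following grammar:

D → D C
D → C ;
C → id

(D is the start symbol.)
Direct left recursion occurs when N → N α for some non-terminal N (the right-hand side begins with the left-hand side itself).

D → D C: LEFT RECURSIVE (starts with D)
D → C ;: starts with C
C → id: starts with id

The grammar has direct left recursion on: D.

Answer: Yes, D is left-recursive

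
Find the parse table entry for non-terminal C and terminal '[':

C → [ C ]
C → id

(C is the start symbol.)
C → [ C ]

To find M[C, '['], we find productions for C where '[' is in the predict set (PREDICT(N → α) = (FIRST(α) \ {ε}) ∪ (FOLLOW(N) if α ⇒* ε)).

C → [ C ]: PREDICT = { '[' }
  '[' is in predict set, so this production goes in M[C, '[']
C → id: PREDICT = { 'id' }

M[C, '['] = C → [ C ]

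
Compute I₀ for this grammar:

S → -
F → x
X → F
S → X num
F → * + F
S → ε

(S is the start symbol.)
{ [F → . * + F], [F → . x], [S → . -], [S → . X num], [S → .], [S' → . S], [X → . F] }

First, augment the grammar with S' → S
I₀ = CLOSURE({ [S' → . S] }):
  [S' → . S] has the dot before S: add [S → . -], [S → . X num], [S → .]
  [S → . X num] has the dot before X: add [X → . F]
  [X → . F] has the dot before F: add [F → . x], [F → . * + F]
No further items can be added.

I₀ = { [F → . * + F], [F → . x], [S → . -], [S → . X num], [S → .], [S' → . S], [X → . F] }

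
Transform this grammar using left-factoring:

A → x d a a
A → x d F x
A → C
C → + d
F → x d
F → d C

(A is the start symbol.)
A → x d A'
A' → a a
A' → F x
A → C
C → + d
F → x d
F → d C

Left-factoring transforms A → αβ₁ | αβ₂ into A → αA' and A' → β₁ | β₂
(α is the longest common prefix among the alternatives). Repeat until
no nonterminal has two alternatives with a common prefix.

Round 1: A has alternatives sharing prefix 'x d'. Introduce A': A → x d A'
  Add: A' → a a
  Add: A' → F x

No remaining common prefixes — done.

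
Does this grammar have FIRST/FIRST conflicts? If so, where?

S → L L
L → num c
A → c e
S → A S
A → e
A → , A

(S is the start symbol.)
A FIRST/FIRST conflict occurs when two productions N → α and N → β for the same non-terminal have FIRST(α) ∩ FIRST(β) ≠ ∅ (with ε ∈ FIRST of a nullable right-hand side, so two nullable alternatives also conflict).

FIRST sets of the non-terminals at (or reachable through a nullable prefix from) the front of some alternative:
  FIRST(L) = { 'num' }
  FIRST(A) = { ',', 'c', 'e' }

Productions for S:
  S → L L: FIRST = { 'num' }
  S → A S: FIRST = { ',', 'c', 'e' }
Productions for A:
  A → c e: FIRST = { 'c' }
  A → e: FIRST = { 'e' }
  A → , A: FIRST = { ',' }
L has only one production, so no FIRST/FIRST conflict is possible there.

All alternatives of each non-terminal have pairwise disjoint FIRST sets.

Answer: No FIRST/FIRST conflicts.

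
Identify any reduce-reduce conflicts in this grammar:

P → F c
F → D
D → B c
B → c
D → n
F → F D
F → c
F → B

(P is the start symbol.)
Yes — I5: [B → c .] vs [F → c .]; I9: [B → c .] vs [P → F c .]

Augment with P' → P and build the canonical LR(0) collection (I0 = CLOSURE({[P' → . P]}), then GOTO on every symbol after a dot until no new states appear). It has 11 states:
  I0: { [B → . c], [D → . B c], [D → . n], [F → . B], [F → . D], [F → . F D], [F → . c], [P → . F c], [P' → . P] }  — shift
  I1: { [D → B . c], [F → B .] }  — shift, reduce
  I2: { [F → D .] }  — reduce
  I3: { [B → . c], [D → . B c], [D → . n], [F → F . D], [P → F . c] }  — shift
  I4: { [P' → P .] }  — accept
  I5: { [B → c .], [F → c .] }  — 2 reduces
  I6: { [D → n .] }  — reduce
  I7: { [D → B . c] }  — shift
  I8: { [F → F D .] }  — reduce
  I9: { [B → c .], [P → F c .] }  — 2 reduces
  I10: { [D → B c .] }  — reduce

I5 contains complete items [B → c .], [F → c .] — reduce-reduce conflict.
I9 contains complete items [B → c .], [P → F c .] — reduce-reduce conflict.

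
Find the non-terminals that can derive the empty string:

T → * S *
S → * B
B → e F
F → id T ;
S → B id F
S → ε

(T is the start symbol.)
A non-terminal is nullable if it can derive ε (the empty string): either it has an ε-production, or it has a production whose right-hand side consists entirely of nullable non-terminals.

ε-productions: S → ε
So S is immediately nullable.
No further non-terminal can be added: every production for the remaining non-terminals contains a terminal or a non-nullable non-terminal.
Nullable = { 'S' }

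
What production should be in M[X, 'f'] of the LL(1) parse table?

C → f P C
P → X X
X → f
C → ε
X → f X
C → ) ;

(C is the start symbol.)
X → f, X → f X

To find M[X, 'f'], we find productions for X where 'f' is in the predict set (PREDICT(N → α) = (FIRST(α) \ {ε}) ∪ (FOLLOW(N) if α ⇒* ε)).

X → f: PREDICT = { 'f' }
  'f' is in predict set, so this production goes in M[X, 'f']
X → f X: PREDICT = { 'f' }
  'f' is in predict set, so this production goes in M[X, 'f']

M[X, 'f'] = X → f, X → f X  (a multiply-defined cell — the grammar is not LL(1))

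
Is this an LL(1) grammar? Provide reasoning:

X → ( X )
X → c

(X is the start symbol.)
For X:
  PREDICT(X → '(' X ')') = { '(' }
  PREDICT(X → c) = { 'c' }

All predict sets are disjoint. The grammar IS LL(1).

Answer: Yes, the grammar is LL(1).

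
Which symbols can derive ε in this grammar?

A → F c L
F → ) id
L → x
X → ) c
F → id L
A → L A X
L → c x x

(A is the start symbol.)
A non-terminal is nullable if it can derive ε (the empty string): either it has an ε-production, or it has a production whose right-hand side consists entirely of nullable non-terminals.

There are no ε-productions, so no non-terminal can derive ε.
No non-terminals are nullable.

Answer: None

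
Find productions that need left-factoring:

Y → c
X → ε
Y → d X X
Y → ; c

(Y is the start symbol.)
No, left-factoring is not needed

Left-factoring is needed when two productions for the same non-terminal
share a common prefix on the right-hand side.

Productions for Y:
  Y → c
  Y → d X X
  Y → ; c

No common prefixes found.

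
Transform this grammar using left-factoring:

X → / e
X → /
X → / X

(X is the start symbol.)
Left-factoring transforms A → αβ₁ | αβ₂ into A → αA' and A' → β₁ | β₂
(α is the longest common prefix among the alternatives). Repeat until
no nonterminal has two alternatives with a common prefix.

Round 1: X has alternatives sharing prefix '/'. Introduce X': X → / X'
  Add: X' → e
  Add: X' → ε
  Add: X' → X

No remaining common prefixes — done.

Resulting grammar:
X → / X'
X' → e
X' → ε
X' → X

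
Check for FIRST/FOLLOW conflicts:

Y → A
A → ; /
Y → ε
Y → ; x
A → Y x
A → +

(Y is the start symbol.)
Yes. Y → A with FOLLOW(Y) on { 'x' }

Nullable non-terminals: Y.
FIRST sets used below: FIRST(A) = { '+', ';', 'x' }

Y: nullable alternative(s) Y → ε; FOLLOW(Y) = { $, 'x' }
  Y → A: FIRST \ {ε} = { '+', ';', 'x' } — overlaps FOLLOW(Y) on { 'x' }: CONFLICT
  Y → ε: FIRST \ {ε} = { } — this is the only nullable alternative, skip
  Y → ; x: FIRST \ {ε} = { ';' } — disjoint from FOLLOW(Y)

A has no nullable alternative, so no FIRST/FOLLOW check is needed there.

So the grammar has 1 FIRST/FOLLOW conflict (marked CONFLICT above).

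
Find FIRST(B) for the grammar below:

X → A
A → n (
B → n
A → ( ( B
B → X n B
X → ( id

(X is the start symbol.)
To compute FIRST(B), examine every production with B on the left-hand side, reading each right-hand side left to right until a non-nullable symbol is reached.

FIRST sets of the other non-terminals involved (by the same procedure, iterated to a fixed point):
  FIRST(X) = { '(', 'n' }

From B → n:
  - n is a terminal: add 'n' and stop
From B → X n B:
  - X is a non-terminal: add FIRST(X) \ {ε} = { '(', 'n' }
    X is not nullable, so stop

Collecting: FIRST(B) = { '(', 'n' }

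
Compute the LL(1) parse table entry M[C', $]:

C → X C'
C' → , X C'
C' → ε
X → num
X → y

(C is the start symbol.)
To find M[C', $], we find productions for C' where $ is in the predict set (PREDICT(N → α) = (FIRST(α) \ {ε}) ∪ (FOLLOW(N) if α ⇒* ε)).

Relevant sets:
  FOLLOW(C') = { $ }

C' → , X C': PREDICT = { ',' }
C' → ε: PREDICT = { $ }
  $ is in predict set, so this production goes in M[C', $]

M[C', $] = C' → ε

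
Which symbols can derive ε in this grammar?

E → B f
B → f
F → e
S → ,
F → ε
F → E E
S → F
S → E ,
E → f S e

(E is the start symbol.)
{ 'F', 'S' }

A non-terminal is nullable if it can derive ε (the empty string): either it has an ε-production, or it has a production whose right-hand side consists entirely of nullable non-terminals.

ε-productions: F → ε
So F is immediately nullable.
S → F: every symbol on the right is nullable, so S is nullable too.
No further non-terminal can be added: every production for the remaining non-terminals contains a terminal or a non-nullable non-terminal.
Nullable = { 'F', 'S' }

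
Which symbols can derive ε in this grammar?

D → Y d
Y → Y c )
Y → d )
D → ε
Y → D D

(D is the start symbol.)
A non-terminal is nullable if it can derive ε (the empty string): either it has an ε-production, or it has a production whose right-hand side consists entirely of nullable non-terminals.

ε-productions: D → ε
So D is immediately nullable.
Y → D D: every symbol on the right is nullable, so Y is nullable too.
Every non-terminal is now nullable.
Nullable = { 'D', 'Y' }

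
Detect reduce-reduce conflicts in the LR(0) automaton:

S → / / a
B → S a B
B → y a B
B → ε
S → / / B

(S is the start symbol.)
A reduce-reduce conflict occurs when an LR(0) state has two complete items [A → α .] and [B → β .] — both call for a reduction, and with no lookahead the parser cannot choose between them.

Augment with S' → S and build the canonical LR(0) collection (I0 = CLOSURE({[S' → . S]}), then GOTO on every symbol after a dot until no new states appear). It has 12 states:
  I0: { [S → . / / B], [S → . / / a], [S' → . S] }  — shift
  I1: { [S → / . / B], [S → / . / a] }  — shift
  I2: { [S' → S .] }  — accept
  I3: { [B → . S a B], [B → . y a B], [B → .], [S → . / / B], [S → . / / a], [S → / / . B], [S → / / . a] }  — shift, reduce
  I4: { [S → / / B .] }  — reduce
  I5: { [B → S . a B] }  — shift
  I6: { [S → / / a .] }  — reduce
  I7: { [B → y . a B] }  — shift
  I8: { [B → . S a B], [B → . y a B], [B → .], [B → y a . B], [S → . / / B], [S → . / / a] }  — shift, reduce
  I9: { [B → y a B .] }  — reduce
  I10: { [B → . S a B], [B → . y a B], [B → .], [B → S a . B], [S → . / / B], [S → . / / a] }  — shift, reduce
  I11: { [B → S a B .] }  — reduce

No state contains more than one complete item.

Answer: No reduce-reduce conflicts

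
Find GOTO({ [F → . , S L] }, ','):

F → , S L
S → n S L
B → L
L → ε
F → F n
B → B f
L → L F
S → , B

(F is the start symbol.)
GOTO(I, ',') = CLOSURE({ [A → αX.β] : [A → α.Xβ] ∈ I, X = ',' })

Items with dot before ',', with the dot advanced:
  [F → . , S L] → [F → , . S L]
Closure of the advanced items:
  [F → , . S L] has the dot before S: add [S → . n S L], [S → . , B]

GOTO = { [F → , . S L], [S → . , B], [S → . n S L] }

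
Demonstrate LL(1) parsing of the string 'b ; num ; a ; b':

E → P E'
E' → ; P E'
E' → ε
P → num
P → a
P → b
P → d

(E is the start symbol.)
Stack is shown with the top on the left.

Stack     Input              Action
-----------------------------------
E $       b ; num ; a ; b $  output E → P E'
P E' $    b ; num ; a ; b $  output P → b
b E' $    b ; num ; a ; b $  match 'b'
E' $      ; num ; a ; b $    output E' → ; P E'
; P E' $  ; num ; a ; b $    match ';'
P E' $    num ; a ; b $      output P → num
num E' $  num ; a ; b $      match 'num'
E' $      ; a ; b $          output E' → ; P E'
; P E' $  ; a ; b $          match ';'
P E' $    a ; b $            output P → a
a E' $    a ; b $            match 'a'
E' $      ; b $              output E' → ; P E'
; P E' $  ; b $              match ';'
P E' $    b $                output P → b
b E' $    b $                match 'b'
E' $      $                  output E' → ε
$         $                  accept

The string is accepted.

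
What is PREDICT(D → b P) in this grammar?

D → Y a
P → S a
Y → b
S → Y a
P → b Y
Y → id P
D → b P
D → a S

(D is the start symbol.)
{ 'b' }

PREDICT(D → b P) = (FIRST(RHS) \ {ε}) ∪ (FOLLOW(D) if ε ∈ FIRST(RHS), i.e. RHS ⇒* ε)
FIRST(b P) = { 'b' }
ε ∉ FIRST(b P), so FOLLOW(D) is not added.
PREDICT(D → b P) = { 'b' }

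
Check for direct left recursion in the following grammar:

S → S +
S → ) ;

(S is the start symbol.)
Yes, S is left-recursive

Direct left recursion occurs when N → N α for some non-terminal N (the right-hand side begins with the left-hand side itself).

S → S +: LEFT RECURSIVE (starts with S)
S → ) ;: starts with ')'

The grammar has direct left recursion on: S.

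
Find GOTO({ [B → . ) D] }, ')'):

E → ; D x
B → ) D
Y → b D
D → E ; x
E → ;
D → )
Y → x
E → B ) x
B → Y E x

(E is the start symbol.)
{ [B → ) . D], [B → . ) D], [B → . Y E x], [D → . )], [D → . E ; x], [E → . ; D x], [E → . ;], [E → . B ) x], [Y → . b D], [Y → . x] }

GOTO(I, ')') = CLOSURE({ [A → αX.β] : [A → α.Xβ] ∈ I, X = ')' })

Items with dot before ')', with the dot advanced:
  [B → . ) D] → [B → ) . D]
Closure of the advanced items:
  [B → ) . D] has the dot before D: add [D → . E ; x], [D → . )]
  [D → . E ; x] has the dot before E: add [E → . ; D x], [E → . ;], [E → . B ) x]
  [E → . B ) x] has the dot before B: add [B → . ) D], [B → . Y E x]
  [B → . Y E x] has the dot before Y: add [Y → . b D], [Y → . x]

GOTO = { [B → ) . D], [B → . ) D], [B → . Y E x], [D → . )], [D → . E ; x], [E → . ; D x], [E → . ;], [E → . B ) x], [Y → . b D], [Y → . x] }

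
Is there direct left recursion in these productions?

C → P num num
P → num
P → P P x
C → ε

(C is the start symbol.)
Yes, P is left-recursive

C → P num num: starts with P
P → num: starts with num
P → P P x: LEFT RECURSIVE (starts with P)
C → ε: starts with ε

The grammar has direct left recursion on: P.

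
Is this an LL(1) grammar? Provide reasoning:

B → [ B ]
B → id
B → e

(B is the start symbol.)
For B:
  PREDICT(B → '[' B ']') = { '[' }
  PREDICT(B → id) = { 'id' }
  PREDICT(B → e) = { 'e' }

All predict sets are disjoint. The grammar IS LL(1).

Answer: Yes, the grammar is LL(1).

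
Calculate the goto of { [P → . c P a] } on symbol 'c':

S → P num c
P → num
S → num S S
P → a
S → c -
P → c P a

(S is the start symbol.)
GOTO(I, 'c') = CLOSURE({ [A → αX.β] : [A → α.Xβ] ∈ I, X = 'c' })

Items with dot before 'c', with the dot advanced:
  [P → . c P a] → [P → c . P a]
Closure of the advanced items:
  [P → c . P a] has the dot before P: add [P → . num], [P → . a], [P → . c P a]

GOTO = { [P → . a], [P → . c P a], [P → . num], [P → c . P a] }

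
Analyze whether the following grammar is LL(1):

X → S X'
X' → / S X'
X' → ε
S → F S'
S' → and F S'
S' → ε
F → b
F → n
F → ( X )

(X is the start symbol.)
Relevant sets:
  FOLLOW(X') = { $, ')' }
  FOLLOW(S') = { $, ')', '/' }

For X':
  PREDICT(X' → '/' S X') = { '/' }
  PREDICT(X' → ε) = { $, ')' }
For S':
  PREDICT(S' → and F S') = { 'and' }
  PREDICT(S' → ε) = { $, ')', '/' }
For F:
  PREDICT(F → b) = { 'b' }
  PREDICT(F → n) = { 'n' }
  PREDICT(F → '(' X ')') = { '(' }
X, S have a single production, so nothing to check there.

All predict sets are disjoint. The grammar IS LL(1).

Answer: Yes, the grammar is LL(1).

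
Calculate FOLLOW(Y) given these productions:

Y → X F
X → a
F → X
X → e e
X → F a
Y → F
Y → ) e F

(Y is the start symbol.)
{ $ }

Y is the start symbol, so $ ∈ FOLLOW(Y).
Y does not occur on any right-hand side.

Taking the union: FOLLOW(Y) = { $ }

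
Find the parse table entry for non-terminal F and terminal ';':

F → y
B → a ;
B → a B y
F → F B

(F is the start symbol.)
Empty (error entry)

To find M[F, ';'], we find productions for F where ';' is in the predict set (PREDICT(N → α) = (FIRST(α) \ {ε}) ∪ (FOLLOW(N) if α ⇒* ε)).

Relevant sets:
  FIRST(F) = { 'y' }

F → y: PREDICT = { 'y' }
F → F B: PREDICT = { 'y' }

M[F, ';'] is empty (no production applies)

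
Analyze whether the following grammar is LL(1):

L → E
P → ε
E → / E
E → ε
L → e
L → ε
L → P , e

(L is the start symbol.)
No. Predict set conflict for L: { $ }

Relevant sets:
  FIRST(E) = { '/', ε }
  FIRST(P) = { ε }
  FOLLOW(L) = { $ }
  FOLLOW(E) = { $ }

For L:
  PREDICT(L → E) = { $, '/' }
  PREDICT(L → e) = { 'e' }
  PREDICT(L → ε) = { $ }
  PREDICT(L → P ',' e) = { ',' }
For E:
  PREDICT(E → '/' E) = { '/' }
  PREDICT(E → ε) = { $ }
P has a single production, so nothing to check there.

Conflict found: Predict set conflict for L: { $ }
The grammar is NOT LL(1).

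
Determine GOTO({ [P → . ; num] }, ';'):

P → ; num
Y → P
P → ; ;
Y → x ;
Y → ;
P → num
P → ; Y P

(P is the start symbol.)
GOTO(I, ';') = CLOSURE({ [A → αX.β] : [A → α.Xβ] ∈ I, X = ';' })

Items with dot before ';', with the dot advanced:
  [P → . ; num] → [P → ; . num]
Closure adds nothing (no advanced item has the dot before a non-terminal).

GOTO = { [P → ; . num] }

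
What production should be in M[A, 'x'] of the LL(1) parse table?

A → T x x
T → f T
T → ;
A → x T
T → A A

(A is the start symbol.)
To find M[A, 'x'], we find productions for A where 'x' is in the predict set (PREDICT(N → α) = (FIRST(α) \ {ε}) ∪ (FOLLOW(N) if α ⇒* ε)).

Relevant sets:
  FIRST(T) = { ';', 'f', 'x' }

A → T x x: PREDICT = { ';', 'f', 'x' }
  'x' is in predict set, so this production goes in M[A, 'x']
A → x T: PREDICT = { 'x' }
  'x' is in predict set, so this production goes in M[A, 'x']

M[A, 'x'] = A → T x x, A → x T  (a multiply-defined cell — the grammar is not LL(1))

Answer: A → T x x, A → x T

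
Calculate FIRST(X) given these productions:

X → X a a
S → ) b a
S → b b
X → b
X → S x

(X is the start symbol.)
To compute FIRST(X), examine every production with X on the left-hand side, reading each right-hand side left to right until a non-nullable symbol is reached.

FIRST sets of the other non-terminals involved (by the same procedure, iterated to a fixed point):
  FIRST(S) = { ')', 'b' }

From X → X a a:
  - X is the symbol being defined: contributes nothing new
    X is not nullable, so stop
From X → b:
  - b is a terminal: add 'b' and stop
From X → S x:
  - S is a non-terminal: add FIRST(S) \ {ε} = { ')', 'b' }
    S is not nullable, so stop

Collecting: FIRST(X) = { ')', 'b' }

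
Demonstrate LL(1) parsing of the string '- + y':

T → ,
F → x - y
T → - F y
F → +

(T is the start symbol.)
LL(1) parsing maintains a stack (initially the start symbol over $) and the input. At each step: if the stack top is a terminal, match it against the current input token; if it is a non-terminal N, replace it with the RHS of M[N, lookahead] (the unique production whose predict set contains the lookahead).

Stack is shown with the top on the left.

Stack    Input    Action
------------------------
T $      - + y $  output T → - F y
- F y $  - + y $  match '-'
F y $    + y $    output F → +
+ y $    + y $    match '+'
y $      y $      match 'y'
$        $        accept

The string is accepted.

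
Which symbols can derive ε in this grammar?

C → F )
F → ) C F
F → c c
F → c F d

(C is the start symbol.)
There are no ε-productions, so no non-terminal can derive ε.
No non-terminals are nullable.

Answer: None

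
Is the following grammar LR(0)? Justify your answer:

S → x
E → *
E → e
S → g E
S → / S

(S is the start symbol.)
A grammar is LR(0) if no state in the canonical LR(0) collection has:
  - both a shift item (dot before a terminal) and a complete item (shift-reduce conflict), or
  - two or more complete items (reduce-reduce conflict; the accept item [S' → S .] counts as a complete item here).

Augment with S' → S and build the canonical LR(0) collection (I0 = CLOSURE({[S' → . S]}), then GOTO on every symbol after a dot until no new states appear). It has 9 states:
  I0: { [S → . / S], [S → . g E], [S → . x], [S' → . S] }  — shift
  I1: { [S → . / S], [S → . g E], [S → . x], [S → / . S] }  — shift
  I2: { [S' → S .] }  — accept
  I3: { [E → . *], [E → . e], [S → g . E] }  — shift
  I4: { [S → x .] }  — reduce
  I5: { [E → * .] }  — reduce
  I6: { [S → g E .] }  — reduce
  I7: { [E → e .] }  — reduce
  I8: { [S → / S .] }  — reduce

Every state is either a pure shift/goto state or contains exactly one complete item and nothing to shift — no conflicts. The grammar is LR(0).

Answer: Yes, the grammar is LR(0)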